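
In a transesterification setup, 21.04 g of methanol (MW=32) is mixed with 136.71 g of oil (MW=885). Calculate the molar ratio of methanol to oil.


Molar ratio = n_MeOH / n_oil = (MeOH/32) / (oil/885) = (MeOH * 885) / (32 * oil)
= (21.04 * 885) / (32 * 136.71)
= 4.2564

4.2564


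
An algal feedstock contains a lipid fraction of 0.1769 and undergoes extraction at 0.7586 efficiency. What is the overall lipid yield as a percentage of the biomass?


Y = lipid_content * extraction_eff * 100
= 0.1769 * 0.7586 * 100
= 13.4196%

13.4196%


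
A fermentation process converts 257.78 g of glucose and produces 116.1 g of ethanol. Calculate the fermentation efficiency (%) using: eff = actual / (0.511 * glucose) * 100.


Fermentation efficiency = (actual / (0.511 * glucose)) * 100
= (116.1 / (0.511 * 257.78)) * 100
= 88.1378%

88.1378%


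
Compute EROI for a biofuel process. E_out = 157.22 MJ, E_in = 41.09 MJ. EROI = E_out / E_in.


EROI = E_out / E_in
= 157.22 / 41.09
= 3.8262

3.8262


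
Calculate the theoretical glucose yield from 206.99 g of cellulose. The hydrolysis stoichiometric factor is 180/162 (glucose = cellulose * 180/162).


glucose = cellulose * 180/162
= 206.99 * 180/162
= 229.9889 g

229.9889 g


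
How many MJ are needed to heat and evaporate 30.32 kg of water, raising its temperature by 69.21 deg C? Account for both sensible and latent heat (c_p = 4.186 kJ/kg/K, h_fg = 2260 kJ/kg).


E = m_water * (4.186 * dT + 2260) / 1000
= 30.32 * (4.186 * 69.21 + 2260) / 1000
= 77.3073 MJ

77.3073 MJ


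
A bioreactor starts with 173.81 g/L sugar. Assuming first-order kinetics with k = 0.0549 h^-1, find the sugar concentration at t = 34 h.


S = S0 * exp(-k * t)
S = 173.81 * exp(-0.0549 * 34)
S = 26.8795 g/L

26.8795 g/L


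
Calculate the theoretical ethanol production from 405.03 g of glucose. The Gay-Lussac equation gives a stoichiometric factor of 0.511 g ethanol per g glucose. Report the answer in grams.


Theoretical ethanol yield: m_EtOH = 0.511 * m_glucose
m_EtOH = 0.511 * 405.03 = 206.9703 g

206.9703 g


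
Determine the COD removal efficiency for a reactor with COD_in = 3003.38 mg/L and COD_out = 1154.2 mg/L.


eta = (COD_in - COD_out) / COD_in * 100
= (3003.38 - 1154.2) / 3003.38 * 100
= 61.5700%

61.5700%


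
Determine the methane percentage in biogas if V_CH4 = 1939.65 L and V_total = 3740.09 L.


CH4% = V_CH4 / V_total * 100
= 1939.65 / 3740.09 * 100
= 51.8611%

51.8611%


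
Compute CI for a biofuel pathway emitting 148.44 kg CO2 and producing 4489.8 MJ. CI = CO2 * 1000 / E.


CI = CO2 * 1000 / E
= 148.44 * 1000 / 4489.8
= 33.0616 g CO2/MJ

33.0616 g CO2/MJ


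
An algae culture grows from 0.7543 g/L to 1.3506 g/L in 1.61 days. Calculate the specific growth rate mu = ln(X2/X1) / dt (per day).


mu = ln(X2/X1) / dt
= ln(1.3506/0.7543) / 1.61
= 0.3618 per day

0.3618 per day


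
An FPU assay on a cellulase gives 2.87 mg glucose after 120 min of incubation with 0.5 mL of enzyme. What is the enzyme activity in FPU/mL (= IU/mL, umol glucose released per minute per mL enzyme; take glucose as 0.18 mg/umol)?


Activity = glucose_mg / (0.18 mg/umol * V_mL * t_min)
= 2.87 / (0.18 * 0.5 * 120)
= 0.2657 FPU/mL

0.2657 FPU/mL


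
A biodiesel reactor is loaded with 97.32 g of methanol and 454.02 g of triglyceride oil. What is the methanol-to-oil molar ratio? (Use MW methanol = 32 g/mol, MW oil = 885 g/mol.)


Molar ratio = n_MeOH / n_oil = (MeOH/32) / (oil/885) = (MeOH * 885) / (32 * oil)
= (97.32 * 885) / (32 * 454.02)
= 5.9282

5.9282


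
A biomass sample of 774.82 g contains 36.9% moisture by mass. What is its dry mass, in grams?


Wd = Ww * (1 - MC/100)
= 774.82 * (1 - 36.9/100)
= 488.9114 g

488.9114 g


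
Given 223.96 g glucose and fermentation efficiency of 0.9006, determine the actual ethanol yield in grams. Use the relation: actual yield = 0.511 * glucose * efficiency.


Actual ethanol: m = 0.511 * 223.96 * 0.9006
m = 103.0679 g

103.0679 g


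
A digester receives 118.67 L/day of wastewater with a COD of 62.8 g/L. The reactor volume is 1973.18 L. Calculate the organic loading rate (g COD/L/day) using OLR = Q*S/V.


OLR = Q * S / V
= 118.67 * 62.8 / 1973.18
= 3.7769 g/L/day

3.7769 g/L/day


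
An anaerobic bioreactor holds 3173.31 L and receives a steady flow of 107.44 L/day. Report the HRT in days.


HRT = V / Q
= 3173.31 / 107.44
= 29.5356 days

29.5356 days


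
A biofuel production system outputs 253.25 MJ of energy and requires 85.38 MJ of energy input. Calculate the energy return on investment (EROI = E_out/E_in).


EROI = E_out / E_in
= 253.25 / 85.38
= 2.9662

2.9662


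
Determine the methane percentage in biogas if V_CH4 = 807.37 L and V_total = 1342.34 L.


CH4% = V_CH4 / V_total * 100
= 807.37 / 1342.34 * 100
= 60.1465%

60.1465%


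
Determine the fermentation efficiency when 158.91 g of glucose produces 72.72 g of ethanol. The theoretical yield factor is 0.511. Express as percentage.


Fermentation efficiency = (actual / (0.511 * glucose)) * 100
= (72.72 / (0.511 * 158.91)) * 100
= 89.5533%

89.5533%


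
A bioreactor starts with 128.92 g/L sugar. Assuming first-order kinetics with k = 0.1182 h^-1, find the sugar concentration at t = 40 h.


S = S0 * exp(-k * t)
S = 128.92 * exp(-0.1182 * 40)
S = 1.1402 g/L

1.1402 g/L


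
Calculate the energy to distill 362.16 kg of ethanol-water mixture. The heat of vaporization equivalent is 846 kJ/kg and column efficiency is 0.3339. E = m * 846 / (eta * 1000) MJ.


E = m * 846 / (eta * 1000)
= 362.16 * 846 / (0.3339 * 1000)
= 917.6022 MJ

917.6022 MJ


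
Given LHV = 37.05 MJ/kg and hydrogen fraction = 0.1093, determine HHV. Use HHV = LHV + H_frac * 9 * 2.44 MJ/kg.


HHV = LHV + H_frac * 9 * 2.44
= 37.05 + 0.1093 * 9 * 2.44
= 39.4502 MJ/kg

39.4502 MJ/kg


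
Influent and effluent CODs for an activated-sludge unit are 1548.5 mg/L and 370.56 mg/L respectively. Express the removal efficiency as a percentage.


eta = (COD_in - COD_out) / COD_in * 100
= (1548.5 - 370.56) / 1548.5 * 100
= 76.0697%

76.0697%


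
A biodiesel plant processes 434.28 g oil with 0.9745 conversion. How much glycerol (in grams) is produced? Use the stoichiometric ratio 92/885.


glycerol = oil * conv * (92/885)
= 434.28 * 0.9745 * 92 / 885
= 43.9943 g

43.9943 g


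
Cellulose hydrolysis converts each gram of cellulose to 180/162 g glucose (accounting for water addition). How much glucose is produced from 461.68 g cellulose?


glucose = cellulose * 180/162
= 461.68 * 180/162
= 512.9778 g

512.9778 g


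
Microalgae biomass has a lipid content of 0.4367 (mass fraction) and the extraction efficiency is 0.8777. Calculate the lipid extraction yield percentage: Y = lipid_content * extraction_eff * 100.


Y = lipid_content * extraction_eff * 100
= 0.4367 * 0.8777 * 100
= 38.3292%

38.3292%


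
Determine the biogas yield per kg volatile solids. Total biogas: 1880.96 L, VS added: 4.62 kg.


Y = V / VS
= 1880.96 / 4.62
= 407.1342 L/kg VS

407.1342 L/kg VS


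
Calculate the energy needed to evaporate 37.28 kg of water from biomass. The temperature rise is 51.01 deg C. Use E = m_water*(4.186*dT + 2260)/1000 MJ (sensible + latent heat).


E = m_water * (4.186 * dT + 2260) / 1000
= 37.28 * (4.186 * 51.01 + 2260) / 1000
= 92.2131 MJ

92.2131 MJ


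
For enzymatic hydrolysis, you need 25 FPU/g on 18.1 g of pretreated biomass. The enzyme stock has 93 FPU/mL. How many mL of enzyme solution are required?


V = dosage * m_sub / activity
V = 25 * 18.1 / 93
V = 4.8656 mL

4.8656 mL


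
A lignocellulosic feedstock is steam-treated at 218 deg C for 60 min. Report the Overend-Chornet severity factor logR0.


logR0 = log10(t * exp((T - 100) / 14.75))
= log10(60 * exp((218 - 100) / 14.75))
= 5.2525

5.2525


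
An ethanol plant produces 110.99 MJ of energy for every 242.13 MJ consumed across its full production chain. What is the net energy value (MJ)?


NEV = E_out - E_in
= 110.99 - 242.13
= -131.1400 MJ

-131.1400 MJ


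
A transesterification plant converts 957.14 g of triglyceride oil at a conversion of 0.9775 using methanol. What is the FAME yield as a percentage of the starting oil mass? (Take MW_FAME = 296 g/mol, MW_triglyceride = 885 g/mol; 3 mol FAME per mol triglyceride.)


m_FAME = oil * conv * (3 * 296 / 885) = oil * conv * (888/885)
= 957.14 * 0.9775 * 888 / 885
= 938.7759 g
Y = m_FAME / oil * 100 = conv * (888/885) * 100
= 0.9775 * 888 / 885 * 100
= 98.08%

98.08%


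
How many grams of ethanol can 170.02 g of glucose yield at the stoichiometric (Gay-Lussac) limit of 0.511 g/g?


Theoretical ethanol yield: m_EtOH = 0.511 * m_glucose
m_EtOH = 0.511 * 170.02 = 86.8802 g

86.8802 g


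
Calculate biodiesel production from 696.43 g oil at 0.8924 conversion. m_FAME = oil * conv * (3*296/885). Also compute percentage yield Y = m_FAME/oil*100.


m_FAME = oil * conv * (3 * 296 / 885) = oil * conv * (888/885)
= 696.43 * 0.8924 * 888 / 885
= 623.6009 g
Y = m_FAME / oil * 100 = conv * (888/885) * 100
= 0.8924 * 888 / 885 * 100
= 89.54%

623.6009 g FAME; Y = 89.54%


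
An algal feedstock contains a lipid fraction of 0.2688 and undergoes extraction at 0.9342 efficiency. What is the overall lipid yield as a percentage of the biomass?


Y = lipid_content * extraction_eff * 100
= 0.2688 * 0.9342 * 100
= 25.1113%

25.1113%


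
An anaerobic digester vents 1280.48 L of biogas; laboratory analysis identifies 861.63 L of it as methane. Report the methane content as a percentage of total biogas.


CH4% = V_CH4 / V_total * 100
= 861.63 / 1280.48 * 100
= 67.2896%

67.2896%


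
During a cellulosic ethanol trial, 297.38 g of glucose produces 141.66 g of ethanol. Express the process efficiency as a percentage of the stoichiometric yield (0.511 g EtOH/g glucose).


Fermentation efficiency = (actual / (0.511 * glucose)) * 100
= (141.66 / (0.511 * 297.38)) * 100
= 93.2212%

93.2212%


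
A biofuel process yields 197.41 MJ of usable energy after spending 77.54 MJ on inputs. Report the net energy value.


NEV = E_out - E_in
= 197.41 - 77.54
= 119.8700 MJ

119.8700 MJ


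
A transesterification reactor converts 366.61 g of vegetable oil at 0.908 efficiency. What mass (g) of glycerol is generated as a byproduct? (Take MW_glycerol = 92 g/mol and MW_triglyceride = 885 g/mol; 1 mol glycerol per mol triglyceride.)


glycerol = oil * conv * (92/885)
= 366.61 * 0.908 * 92 / 885
= 34.6047 g

34.6047 g


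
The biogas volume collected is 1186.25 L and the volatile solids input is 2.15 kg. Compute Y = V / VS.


Y = V / VS
= 1186.25 / 2.15
= 551.7442 L/kg VS

551.7442 L/kg VS


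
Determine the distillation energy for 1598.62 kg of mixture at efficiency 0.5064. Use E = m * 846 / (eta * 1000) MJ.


E = m * 846 / (eta * 1000)
= 1598.62 * 846 / (0.5064 * 1000)
= 2670.6803 MJ

2670.6803 MJ


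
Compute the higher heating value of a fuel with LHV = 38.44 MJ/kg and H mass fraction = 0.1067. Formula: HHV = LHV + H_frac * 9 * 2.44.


HHV = LHV + H_frac * 9 * 2.44
= 38.44 + 0.1067 * 9 * 2.44
= 40.7831 MJ/kg

40.7831 MJ/kg


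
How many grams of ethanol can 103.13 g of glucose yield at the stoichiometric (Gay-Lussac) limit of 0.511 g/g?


Theoretical ethanol yield: m_EtOH = 0.511 * m_glucose
m_EtOH = 0.511 * 103.13 = 52.6994 g

52.6994 g


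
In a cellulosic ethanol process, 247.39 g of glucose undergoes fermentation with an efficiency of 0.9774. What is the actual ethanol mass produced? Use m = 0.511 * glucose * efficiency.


Actual ethanol: m = 0.511 * 247.39 * 0.9774
m = 123.5593 g

123.5593 g


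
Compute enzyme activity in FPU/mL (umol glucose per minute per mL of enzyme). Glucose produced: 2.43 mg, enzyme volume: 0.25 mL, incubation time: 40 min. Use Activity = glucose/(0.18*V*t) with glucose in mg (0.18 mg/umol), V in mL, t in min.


Activity = glucose_mg / (0.18 mg/umol * V_mL * t_min)
= 2.43 / (0.18 * 0.25 * 40)
= 1.3500 FPU/mL

1.3500 FPU/mL


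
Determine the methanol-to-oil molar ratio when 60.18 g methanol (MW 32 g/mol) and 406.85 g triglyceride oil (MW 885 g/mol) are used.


Molar ratio = n_MeOH / n_oil = (MeOH/32) / (oil/885) = (MeOH * 885) / (32 * oil)
= (60.18 * 885) / (32 * 406.85)
= 4.0908

4.0908


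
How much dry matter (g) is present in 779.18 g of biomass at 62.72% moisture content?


Wd = Ww * (1 - MC/100)
= 779.18 * (1 - 62.72/100)
= 290.4783 g

290.4783 g


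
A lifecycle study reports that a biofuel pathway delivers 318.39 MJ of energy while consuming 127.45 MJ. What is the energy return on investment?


EROI = E_out / E_in
= 318.39 / 127.45
= 2.4982

2.4982


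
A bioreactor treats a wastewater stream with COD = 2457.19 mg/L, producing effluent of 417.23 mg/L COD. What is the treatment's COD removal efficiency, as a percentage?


eta = (COD_in - COD_out) / COD_in * 100
= (2457.19 - 417.23) / 2457.19 * 100
= 83.0200%

83.0200%


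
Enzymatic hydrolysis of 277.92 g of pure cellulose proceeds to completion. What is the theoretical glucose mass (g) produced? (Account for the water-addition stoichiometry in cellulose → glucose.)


glucose = cellulose * 180/162
= 277.92 * 180/162
= 308.8000 g

308.8000 g


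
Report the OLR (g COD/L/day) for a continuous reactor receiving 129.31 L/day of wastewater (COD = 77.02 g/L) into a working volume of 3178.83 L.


OLR = Q * S / V
= 129.31 * 77.02 / 3178.83
= 3.1331 g/L/day

3.1331 g/L/day


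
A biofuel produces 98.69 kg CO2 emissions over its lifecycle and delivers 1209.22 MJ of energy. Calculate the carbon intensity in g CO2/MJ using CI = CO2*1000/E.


CI = CO2 * 1000 / E
= 98.69 * 1000 / 1209.22
= 81.6146 g CO2/MJ

81.6146 g CO2/MJ


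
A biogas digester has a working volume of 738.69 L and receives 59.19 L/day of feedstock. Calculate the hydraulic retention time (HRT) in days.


HRT = V / Q
= 738.69 / 59.19
= 12.4800 days

12.4800 days


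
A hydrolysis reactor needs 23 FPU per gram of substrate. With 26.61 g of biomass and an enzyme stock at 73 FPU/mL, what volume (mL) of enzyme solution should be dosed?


V = dosage * m_sub / activity
V = 23 * 26.61 / 73
V = 8.3840 mL

8.3840 mL


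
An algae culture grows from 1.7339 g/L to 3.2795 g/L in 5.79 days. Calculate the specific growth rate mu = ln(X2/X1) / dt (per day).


mu = ln(X2/X1) / dt
= ln(3.2795/1.7339) / 5.79
= 0.1101 per day

0.1101 per day


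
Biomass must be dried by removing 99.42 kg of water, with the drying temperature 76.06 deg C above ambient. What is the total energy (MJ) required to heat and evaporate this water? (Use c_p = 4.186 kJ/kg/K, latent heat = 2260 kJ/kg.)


E = m_water * (4.186 * dT + 2260) / 1000
= 99.42 * (4.186 * 76.06 + 2260) / 1000
= 256.3433 MJ

256.3433 MJ


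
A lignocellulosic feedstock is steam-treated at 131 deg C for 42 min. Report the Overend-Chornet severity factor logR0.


logR0 = log10(t * exp((T - 100) / 14.75))
= log10(42 * exp((131 - 100) / 14.75))
= 2.5360

2.5360


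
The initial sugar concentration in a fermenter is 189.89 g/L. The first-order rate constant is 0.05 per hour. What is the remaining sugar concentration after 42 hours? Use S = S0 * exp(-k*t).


S = S0 * exp(-k * t)
S = 189.89 * exp(-0.05 * 42)
S = 23.2533 g/L

23.2533 g/L


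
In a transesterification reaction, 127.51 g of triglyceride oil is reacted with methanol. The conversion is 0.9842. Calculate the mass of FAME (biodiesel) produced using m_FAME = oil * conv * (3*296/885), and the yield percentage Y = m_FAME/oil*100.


m_FAME = oil * conv * (3 * 296 / 885) = oil * conv * (888/885)
= 127.51 * 0.9842 * 888 / 885
= 125.9207 g
Y = m_FAME / oil * 100 = conv * (888/885) * 100
= 0.9842 * 888 / 885 * 100
= 98.75%

125.9207 g FAME; Y = 98.75%


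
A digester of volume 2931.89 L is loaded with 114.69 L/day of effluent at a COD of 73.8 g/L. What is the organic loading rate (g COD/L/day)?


OLR = Q * S / V
= 114.69 * 73.8 / 2931.89
= 2.8869 g/L/day

2.8869 g/L/day


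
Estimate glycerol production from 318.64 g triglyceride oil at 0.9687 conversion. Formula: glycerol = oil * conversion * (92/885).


glycerol = oil * conv * (92/885)
= 318.64 * 0.9687 * 92 / 885
= 32.0874 g

32.0874 g


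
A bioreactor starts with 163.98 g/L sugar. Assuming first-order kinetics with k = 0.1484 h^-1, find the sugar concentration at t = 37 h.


S = S0 * exp(-k * t)
S = 163.98 * exp(-0.1484 * 37)
S = 0.6763 g/L

0.6763 g/L


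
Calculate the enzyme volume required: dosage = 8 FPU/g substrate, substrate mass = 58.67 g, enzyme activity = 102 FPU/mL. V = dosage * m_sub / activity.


V = dosage * m_sub / activity
V = 8 * 58.67 / 102
V = 4.6016 mL

4.6016 mL


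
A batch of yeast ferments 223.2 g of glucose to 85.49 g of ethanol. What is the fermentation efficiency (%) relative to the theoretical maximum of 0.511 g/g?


Fermentation efficiency = (actual / (0.511 * glucose)) * 100
= (85.49 / (0.511 * 223.2)) * 100
= 74.9549%

74.9549%


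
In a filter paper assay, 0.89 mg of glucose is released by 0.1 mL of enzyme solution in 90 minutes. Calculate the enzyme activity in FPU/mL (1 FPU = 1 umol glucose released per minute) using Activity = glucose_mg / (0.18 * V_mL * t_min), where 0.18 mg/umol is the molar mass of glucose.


Activity = glucose_mg / (0.18 mg/umol * V_mL * t_min)
= 0.89 / (0.18 * 0.1 * 90)
= 0.5494 FPU/mL

0.5494 FPU/mL


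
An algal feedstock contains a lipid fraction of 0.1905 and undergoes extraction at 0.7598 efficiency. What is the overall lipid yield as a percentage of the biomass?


Y = lipid_content * extraction_eff * 100
= 0.1905 * 0.7598 * 100
= 14.4742%

14.4742%


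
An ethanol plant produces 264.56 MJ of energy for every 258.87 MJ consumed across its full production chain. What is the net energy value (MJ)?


NEV = E_out - E_in
= 264.56 - 258.87
= 5.6900 MJ

5.6900 MJ


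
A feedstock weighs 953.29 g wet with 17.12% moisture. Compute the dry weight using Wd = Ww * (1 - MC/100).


Wd = Ww * (1 - MC/100)
= 953.29 * (1 - 17.12/100)
= 790.0868 g

790.0868 g


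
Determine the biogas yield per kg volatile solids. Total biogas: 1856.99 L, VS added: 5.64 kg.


Y = V / VS
= 1856.99 / 5.64
= 329.2535 L/kg VS

329.2535 L/kg VS


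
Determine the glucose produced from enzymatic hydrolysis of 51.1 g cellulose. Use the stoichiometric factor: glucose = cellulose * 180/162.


glucose = cellulose * 180/162
= 51.1 * 180/162
= 56.7778 g

56.7778 g


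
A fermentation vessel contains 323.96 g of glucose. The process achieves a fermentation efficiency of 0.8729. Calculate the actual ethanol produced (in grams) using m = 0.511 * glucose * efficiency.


Actual ethanol: m = 0.511 * 323.96 * 0.8729
m = 144.5030 g

144.5030 g


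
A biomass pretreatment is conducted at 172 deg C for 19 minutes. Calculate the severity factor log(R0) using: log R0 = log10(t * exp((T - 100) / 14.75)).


logR0 = log10(t * exp((T - 100) / 14.75))
= log10(19 * exp((172 - 100) / 14.75))
= 3.3987

3.3987


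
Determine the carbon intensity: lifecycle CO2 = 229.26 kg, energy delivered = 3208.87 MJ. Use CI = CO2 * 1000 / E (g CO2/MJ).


CI = CO2 * 1000 / E
= 229.26 * 1000 / 3208.87
= 71.4457 g CO2/MJ

71.4457 g CO2/MJ


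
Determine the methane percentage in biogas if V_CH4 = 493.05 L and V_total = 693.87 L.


CH4% = V_CH4 / V_total * 100
= 493.05 / 693.87 * 100
= 71.0580%

71.0580%


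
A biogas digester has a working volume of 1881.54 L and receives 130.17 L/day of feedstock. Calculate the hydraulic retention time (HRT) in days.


HRT = V / Q
= 1881.54 / 130.17
= 14.4545 days

14.4545 days


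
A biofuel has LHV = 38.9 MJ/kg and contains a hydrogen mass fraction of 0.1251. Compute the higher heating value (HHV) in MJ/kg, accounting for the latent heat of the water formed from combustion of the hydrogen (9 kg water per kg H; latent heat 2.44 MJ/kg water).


HHV = LHV + H_frac * 9 * 2.44
= 38.9 + 0.1251 * 9 * 2.44
= 41.6472 MJ/kg

41.6472 MJ/kg


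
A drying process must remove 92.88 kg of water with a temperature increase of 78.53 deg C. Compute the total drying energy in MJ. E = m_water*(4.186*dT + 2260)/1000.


E = m_water * (4.186 * dT + 2260) / 1000
= 92.88 * (4.186 * 78.53 + 2260) / 1000
= 240.4409 MJ

240.4409 MJ


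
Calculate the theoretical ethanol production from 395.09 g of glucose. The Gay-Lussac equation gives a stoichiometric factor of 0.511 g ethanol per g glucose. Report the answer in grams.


Theoretical ethanol yield: m_EtOH = 0.511 * m_glucose
m_EtOH = 0.511 * 395.09 = 201.8910 g

201.8910 g


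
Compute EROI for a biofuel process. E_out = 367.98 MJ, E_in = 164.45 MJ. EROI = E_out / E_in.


EROI = E_out / E_in
= 367.98 / 164.45
= 2.2376

2.2376


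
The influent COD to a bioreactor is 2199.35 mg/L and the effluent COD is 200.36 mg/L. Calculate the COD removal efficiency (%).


eta = (COD_in - COD_out) / COD_in * 100
= (2199.35 - 200.36) / 2199.35 * 100
= 90.8900%

90.8900%


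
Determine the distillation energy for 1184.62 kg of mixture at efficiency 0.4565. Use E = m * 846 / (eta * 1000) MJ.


E = m * 846 / (eta * 1000)
= 1184.62 * 846 / (0.4565 * 1000)
= 2195.3746 MJ

2195.3746 MJ


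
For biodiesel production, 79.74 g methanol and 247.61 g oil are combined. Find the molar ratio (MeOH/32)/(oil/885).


Molar ratio = n_MeOH / n_oil = (MeOH/32) / (oil/885) = (MeOH * 885) / (32 * oil)
= (79.74 * 885) / (32 * 247.61)
= 8.9064

8.9064


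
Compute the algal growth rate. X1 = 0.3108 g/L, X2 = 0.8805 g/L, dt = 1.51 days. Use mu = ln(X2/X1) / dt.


mu = ln(X2/X1) / dt
= ln(0.8805/0.3108) / 1.51
= 0.6896 per day

0.6896 per day


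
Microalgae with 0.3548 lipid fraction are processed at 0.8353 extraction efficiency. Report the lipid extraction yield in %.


Y = lipid_content * extraction_eff * 100
= 0.3548 * 0.8353 * 100
= 29.6364%

29.6364%


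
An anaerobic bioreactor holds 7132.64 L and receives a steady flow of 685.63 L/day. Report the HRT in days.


HRT = V / Q
= 7132.64 / 685.63
= 10.4030 days

10.4030 days


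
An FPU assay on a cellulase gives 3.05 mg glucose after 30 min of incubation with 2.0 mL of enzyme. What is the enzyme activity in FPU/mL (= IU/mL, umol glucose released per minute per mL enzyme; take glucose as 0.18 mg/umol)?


Activity = glucose_mg / (0.18 mg/umol * V_mL * t_min)
= 3.05 / (0.18 * 2.0 * 30)
= 0.2824 FPU/mL

0.2824 FPU/mL


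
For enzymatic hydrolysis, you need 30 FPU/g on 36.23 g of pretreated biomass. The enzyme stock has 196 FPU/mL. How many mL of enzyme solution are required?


V = dosage * m_sub / activity
V = 30 * 36.23 / 196
V = 5.5454 mL

5.5454 mL


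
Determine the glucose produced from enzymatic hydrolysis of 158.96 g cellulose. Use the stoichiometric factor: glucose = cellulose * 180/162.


glucose = cellulose * 180/162
= 158.96 * 180/162
= 176.6222 g

176.6222 g


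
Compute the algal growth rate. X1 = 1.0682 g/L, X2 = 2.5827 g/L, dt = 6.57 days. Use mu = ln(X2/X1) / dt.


mu = ln(X2/X1) / dt
= ln(2.5827/1.0682) / 6.57
= 0.1344 per day

0.1344 per day


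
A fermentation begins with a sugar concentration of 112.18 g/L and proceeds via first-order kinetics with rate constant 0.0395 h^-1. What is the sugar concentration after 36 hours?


S = S0 * exp(-k * t)
S = 112.18 * exp(-0.0395 * 36)
S = 27.0613 g/L

27.0613 g/L


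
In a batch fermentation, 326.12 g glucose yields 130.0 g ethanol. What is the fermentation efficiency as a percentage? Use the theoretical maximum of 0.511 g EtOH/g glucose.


Fermentation efficiency = (actual / (0.511 * glucose)) * 100
= (130.0 / (0.511 * 326.12)) * 100
= 78.0091%

78.0091%


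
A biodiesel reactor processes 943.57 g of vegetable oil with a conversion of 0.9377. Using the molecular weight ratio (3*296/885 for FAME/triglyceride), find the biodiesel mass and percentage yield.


m_FAME = oil * conv * (3 * 296 / 885) = oil * conv * (888/885)
= 943.57 * 0.9377 * 888 / 885
= 887.7849 g
Y = m_FAME / oil * 100 = conv * (888/885) * 100
= 0.9377 * 888 / 885 * 100
= 94.09%

887.7849 g FAME; Y = 94.09%


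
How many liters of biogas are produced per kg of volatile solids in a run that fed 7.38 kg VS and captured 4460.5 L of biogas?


Y = V / VS
= 4460.5 / 7.38
= 604.4038 L/kg VS

604.4038 L/kg VS


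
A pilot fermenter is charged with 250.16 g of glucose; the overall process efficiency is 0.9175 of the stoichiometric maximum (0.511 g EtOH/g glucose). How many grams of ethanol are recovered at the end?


Actual ethanol: m = 0.511 * 250.16 * 0.9175
m = 117.2856 g

117.2856 g


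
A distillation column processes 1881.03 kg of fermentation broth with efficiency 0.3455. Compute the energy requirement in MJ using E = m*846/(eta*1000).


E = m * 846 / (eta * 1000)
= 1881.03 * 846 / (0.3455 * 1000)
= 4605.9374 MJ

4605.9374 MJ


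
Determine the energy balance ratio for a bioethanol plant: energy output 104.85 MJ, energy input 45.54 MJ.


EROI = E_out / E_in
= 104.85 / 45.54
= 2.3024

2.3024


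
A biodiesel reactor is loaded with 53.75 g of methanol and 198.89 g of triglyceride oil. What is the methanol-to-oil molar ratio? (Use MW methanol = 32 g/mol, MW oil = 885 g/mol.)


Molar ratio = n_MeOH / n_oil = (MeOH/32) / (oil/885) = (MeOH * 885) / (32 * oil)
= (53.75 * 885) / (32 * 198.89)
= 7.4741

7.4741


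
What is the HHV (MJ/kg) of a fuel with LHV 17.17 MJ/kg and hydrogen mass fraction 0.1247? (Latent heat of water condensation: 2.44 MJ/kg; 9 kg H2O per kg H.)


HHV = LHV + H_frac * 9 * 2.44
= 17.17 + 0.1247 * 9 * 2.44
= 19.9084 MJ/kg

19.9084 MJ/kg


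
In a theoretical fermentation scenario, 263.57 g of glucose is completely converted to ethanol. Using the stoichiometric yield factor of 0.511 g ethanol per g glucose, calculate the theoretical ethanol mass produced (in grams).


Theoretical ethanol yield: m_EtOH = 0.511 * m_glucose
m_EtOH = 0.511 * 263.57 = 134.6843 g

134.6843 g


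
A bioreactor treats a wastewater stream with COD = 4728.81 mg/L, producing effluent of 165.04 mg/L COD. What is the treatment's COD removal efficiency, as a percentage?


eta = (COD_in - COD_out) / COD_in * 100
= (4728.81 - 165.04) / 4728.81 * 100
= 96.5099%

96.5099%


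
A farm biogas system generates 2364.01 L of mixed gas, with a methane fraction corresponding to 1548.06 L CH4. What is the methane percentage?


CH4% = V_CH4 / V_total * 100
= 1548.06 / 2364.01 * 100
= 65.4845%

65.4845%


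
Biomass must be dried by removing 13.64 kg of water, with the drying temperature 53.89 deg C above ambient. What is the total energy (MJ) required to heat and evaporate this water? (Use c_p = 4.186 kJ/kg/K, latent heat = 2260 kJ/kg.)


E = m_water * (4.186 * dT + 2260) / 1000
= 13.64 * (4.186 * 53.89 + 2260) / 1000
= 33.9034 MJ

33.9034 MJ


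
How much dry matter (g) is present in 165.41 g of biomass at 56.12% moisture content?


Wd = Ww * (1 - MC/100)
= 165.41 * (1 - 56.12/100)
= 72.5819 g

72.5819 g


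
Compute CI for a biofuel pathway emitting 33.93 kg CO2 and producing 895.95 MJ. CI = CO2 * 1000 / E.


CI = CO2 * 1000 / E
= 33.93 * 1000 / 895.95
= 37.8704 g CO2/MJ

37.8704 g CO2/MJ


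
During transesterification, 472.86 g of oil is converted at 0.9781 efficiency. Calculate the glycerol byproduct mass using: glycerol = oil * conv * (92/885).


glycerol = oil * conv * (92/885)
= 472.86 * 0.9781 * 92 / 885
= 48.0795 g

48.0795 g


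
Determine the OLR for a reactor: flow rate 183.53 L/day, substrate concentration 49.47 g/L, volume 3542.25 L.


OLR = Q * S / V
= 183.53 * 49.47 / 3542.25
= 2.5631 g/L/day

2.5631 g/L/day


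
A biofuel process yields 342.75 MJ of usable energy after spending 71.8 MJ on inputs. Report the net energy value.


NEV = E_out - E_in
= 342.75 - 71.8
= 270.9500 MJ

270.9500 MJ


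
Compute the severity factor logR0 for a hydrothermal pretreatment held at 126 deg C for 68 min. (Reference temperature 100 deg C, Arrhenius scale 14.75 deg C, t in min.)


logR0 = log10(t * exp((T - 100) / 14.75))
= log10(68 * exp((126 - 100) / 14.75))
= 2.5980

2.5980


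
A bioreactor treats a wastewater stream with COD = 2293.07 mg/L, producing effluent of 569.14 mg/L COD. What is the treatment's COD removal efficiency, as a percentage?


eta = (COD_in - COD_out) / COD_in * 100
= (2293.07 - 569.14) / 2293.07 * 100
= 75.1800%

75.1800%


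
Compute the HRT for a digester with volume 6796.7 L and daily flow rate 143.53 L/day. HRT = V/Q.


HRT = V / Q
= 6796.7 / 143.53
= 47.3539 days

47.3539 days


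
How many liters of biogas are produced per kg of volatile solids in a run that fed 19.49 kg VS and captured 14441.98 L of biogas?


Y = V / VS
= 14441.98 / 19.49
= 740.9944 L/kg VS

740.9944 L/kg VS


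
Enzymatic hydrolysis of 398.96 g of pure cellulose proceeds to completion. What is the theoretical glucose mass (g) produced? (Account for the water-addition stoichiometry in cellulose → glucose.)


glucose = cellulose * 180/162
= 398.96 * 180/162
= 443.2889 g

443.2889 g


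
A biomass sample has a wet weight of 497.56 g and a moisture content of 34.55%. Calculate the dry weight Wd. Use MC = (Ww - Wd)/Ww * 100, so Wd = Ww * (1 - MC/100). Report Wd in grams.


Wd = Ww * (1 - MC/100)
= 497.56 * (1 - 34.55/100)
= 325.6530 g

325.6530 g


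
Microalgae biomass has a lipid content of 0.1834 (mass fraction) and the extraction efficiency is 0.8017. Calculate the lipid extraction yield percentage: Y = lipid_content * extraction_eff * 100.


Y = lipid_content * extraction_eff * 100
= 0.1834 * 0.8017 * 100
= 14.7032%

14.7032%


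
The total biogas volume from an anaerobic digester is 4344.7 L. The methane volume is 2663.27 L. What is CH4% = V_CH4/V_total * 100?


CH4% = V_CH4 / V_total * 100
= 2663.27 / 4344.7 * 100
= 61.2993%

61.2993%


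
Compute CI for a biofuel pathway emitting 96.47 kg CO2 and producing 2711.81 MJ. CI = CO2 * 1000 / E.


CI = CO2 * 1000 / E
= 96.47 * 1000 / 2711.81
= 35.5740 g CO2/MJ

35.5740 g CO2/MJ


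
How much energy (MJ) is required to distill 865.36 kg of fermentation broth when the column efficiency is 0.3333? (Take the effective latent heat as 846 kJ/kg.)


E = m * 846 / (eta * 1000)
= 865.36 * 846 / (0.3333 * 1000)
= 2196.5033 MJ

2196.5033 MJ


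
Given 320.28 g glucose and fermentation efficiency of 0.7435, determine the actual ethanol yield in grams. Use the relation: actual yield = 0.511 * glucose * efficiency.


Actual ethanol: m = 0.511 * 320.28 * 0.7435
m = 121.6835 g

121.6835 g


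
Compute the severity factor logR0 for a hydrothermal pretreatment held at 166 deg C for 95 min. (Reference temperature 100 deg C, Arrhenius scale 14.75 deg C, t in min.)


logR0 = log10(t * exp((T - 100) / 14.75))
= log10(95 * exp((166 - 100) / 14.75))
= 3.9210

3.9210


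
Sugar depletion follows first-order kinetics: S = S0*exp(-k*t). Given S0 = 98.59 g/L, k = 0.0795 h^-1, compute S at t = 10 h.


S = S0 * exp(-k * t)
S = 98.59 * exp(-0.0795 * 10)
S = 44.5214 g/L

44.5214 g/L


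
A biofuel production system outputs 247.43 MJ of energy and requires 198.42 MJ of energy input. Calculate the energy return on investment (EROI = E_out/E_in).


EROI = E_out / E_in
= 247.43 / 198.42
= 1.2470

1.2470


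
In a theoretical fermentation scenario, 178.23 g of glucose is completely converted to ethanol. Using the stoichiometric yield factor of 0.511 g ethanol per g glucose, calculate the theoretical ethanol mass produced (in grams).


Theoretical ethanol yield: m_EtOH = 0.511 * m_glucose
m_EtOH = 0.511 * 178.23 = 91.0755 g

91.0755 g


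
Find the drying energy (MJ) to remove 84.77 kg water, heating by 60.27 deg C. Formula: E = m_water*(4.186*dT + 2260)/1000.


E = m_water * (4.186 * dT + 2260) / 1000
= 84.77 * (4.186 * 60.27 + 2260) / 1000
= 212.9668 MJ

212.9668 MJ


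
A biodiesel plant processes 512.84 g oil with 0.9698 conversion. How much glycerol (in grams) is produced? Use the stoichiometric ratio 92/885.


glycerol = oil * conv * (92/885)
= 512.84 * 0.9698 * 92 / 885
= 51.7022 g

51.7022 g


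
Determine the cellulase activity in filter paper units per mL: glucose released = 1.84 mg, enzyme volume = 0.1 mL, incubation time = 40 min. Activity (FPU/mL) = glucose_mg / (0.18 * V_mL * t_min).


Activity = glucose_mg / (0.18 mg/umol * V_mL * t_min)
= 1.84 / (0.18 * 0.1 * 40)
= 2.5556 FPU/mL

2.5556 FPU/mL


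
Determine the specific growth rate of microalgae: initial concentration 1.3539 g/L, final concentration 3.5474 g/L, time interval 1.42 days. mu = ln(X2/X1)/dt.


mu = ln(X2/X1) / dt
= ln(3.5474/1.3539) / 1.42
= 0.6783 per day

0.6783 per day


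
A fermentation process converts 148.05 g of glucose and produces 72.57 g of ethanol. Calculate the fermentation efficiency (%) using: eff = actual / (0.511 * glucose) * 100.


Fermentation efficiency = (actual / (0.511 * glucose)) * 100
= (72.57 / (0.511 * 148.05)) * 100
= 95.9241%

95.9241%


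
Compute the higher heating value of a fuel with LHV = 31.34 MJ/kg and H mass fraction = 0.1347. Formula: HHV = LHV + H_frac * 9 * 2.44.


HHV = LHV + H_frac * 9 * 2.44
= 31.34 + 0.1347 * 9 * 2.44
= 34.2980 MJ/kg

34.2980 MJ/kg


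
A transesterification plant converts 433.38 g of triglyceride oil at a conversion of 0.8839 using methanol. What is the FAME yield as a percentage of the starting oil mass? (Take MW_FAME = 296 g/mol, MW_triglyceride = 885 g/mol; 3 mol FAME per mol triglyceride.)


m_FAME = oil * conv * (3 * 296 / 885) = oil * conv * (888/885)
= 433.38 * 0.8839 * 888 / 885
= 384.3631 g
Y = m_FAME / oil * 100 = conv * (888/885) * 100
= 0.8839 * 888 / 885 * 100
= 88.69%

88.69%


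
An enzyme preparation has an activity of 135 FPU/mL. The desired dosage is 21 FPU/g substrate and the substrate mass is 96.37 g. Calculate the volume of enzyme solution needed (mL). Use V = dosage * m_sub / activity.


V = dosage * m_sub / activity
V = 21 * 96.37 / 135
V = 14.9909 mL

14.9909 mL


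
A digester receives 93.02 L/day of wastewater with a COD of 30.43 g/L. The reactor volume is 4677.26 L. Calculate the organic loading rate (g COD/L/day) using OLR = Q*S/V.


OLR = Q * S / V
= 93.02 * 30.43 / 4677.26
= 0.6052 g/L/day

0.6052 g/L/day


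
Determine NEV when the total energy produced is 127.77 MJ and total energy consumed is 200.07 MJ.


NEV = E_out - E_in
= 127.77 - 200.07
= -72.3000 MJ

-72.3000 MJ


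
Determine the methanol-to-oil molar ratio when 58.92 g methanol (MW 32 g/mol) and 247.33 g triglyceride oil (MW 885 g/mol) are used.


Molar ratio = n_MeOH / n_oil = (MeOH/32) / (oil/885) = (MeOH * 885) / (32 * oil)
= (58.92 * 885) / (32 * 247.33)
= 6.5884

6.5884


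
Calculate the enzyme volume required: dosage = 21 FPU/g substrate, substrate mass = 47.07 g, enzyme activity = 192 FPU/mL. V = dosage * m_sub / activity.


V = dosage * m_sub / activity
V = 21 * 47.07 / 192
V = 5.1483 mL

5.1483 mL


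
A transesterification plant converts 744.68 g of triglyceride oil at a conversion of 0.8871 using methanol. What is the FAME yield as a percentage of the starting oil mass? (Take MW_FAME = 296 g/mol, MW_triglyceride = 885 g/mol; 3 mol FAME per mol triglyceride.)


m_FAME = oil * conv * (3 * 296 / 885) = oil * conv * (888/885)
= 744.68 * 0.8871 * 888 / 885
= 662.8450 g
Y = m_FAME / oil * 100 = conv * (888/885) * 100
= 0.8871 * 888 / 885 * 100
= 89.01%

89.01%


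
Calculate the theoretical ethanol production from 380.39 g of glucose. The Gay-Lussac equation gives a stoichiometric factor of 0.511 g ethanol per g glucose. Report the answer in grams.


Theoretical ethanol yield: m_EtOH = 0.511 * m_glucose
m_EtOH = 0.511 * 380.39 = 194.3793 g

194.3793 g


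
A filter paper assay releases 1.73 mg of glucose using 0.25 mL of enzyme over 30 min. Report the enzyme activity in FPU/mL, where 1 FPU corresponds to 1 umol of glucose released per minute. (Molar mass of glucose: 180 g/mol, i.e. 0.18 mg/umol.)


Activity = glucose_mg / (0.18 mg/umol * V_mL * t_min)
= 1.73 / (0.18 * 0.25 * 30)
= 1.2815 FPU/mL

1.2815 FPU/mL


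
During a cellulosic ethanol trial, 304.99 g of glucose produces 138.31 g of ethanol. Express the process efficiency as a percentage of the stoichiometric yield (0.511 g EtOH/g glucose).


Fermentation efficiency = (actual / (0.511 * glucose)) * 100
= (138.31 / (0.511 * 304.99)) * 100
= 88.7457%

88.7457%


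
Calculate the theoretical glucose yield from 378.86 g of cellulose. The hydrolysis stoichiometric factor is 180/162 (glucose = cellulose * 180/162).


glucose = cellulose * 180/162
= 378.86 * 180/162
= 420.9556 g

420.9556 g


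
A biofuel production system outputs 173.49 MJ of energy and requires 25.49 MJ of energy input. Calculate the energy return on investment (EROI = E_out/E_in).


EROI = E_out / E_in
= 173.49 / 25.49
= 6.8062

6.8062


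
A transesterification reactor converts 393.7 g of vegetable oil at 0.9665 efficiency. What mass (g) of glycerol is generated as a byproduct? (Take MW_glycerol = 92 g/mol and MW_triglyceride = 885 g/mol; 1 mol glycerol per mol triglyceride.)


glycerol = oil * conv * (92/885)
= 393.7 * 0.9665 * 92 / 885
= 39.5560 g

39.5560 g


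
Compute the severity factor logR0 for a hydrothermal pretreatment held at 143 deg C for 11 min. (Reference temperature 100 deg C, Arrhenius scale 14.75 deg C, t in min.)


logR0 = log10(t * exp((T - 100) / 14.75))
= log10(11 * exp((143 - 100) / 14.75))
= 2.3075

2.3075


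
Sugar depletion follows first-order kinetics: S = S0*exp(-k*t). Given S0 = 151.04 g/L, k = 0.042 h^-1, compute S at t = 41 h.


S = S0 * exp(-k * t)
S = 151.04 * exp(-0.042 * 41)
S = 26.9921 g/L

26.9921 g/L


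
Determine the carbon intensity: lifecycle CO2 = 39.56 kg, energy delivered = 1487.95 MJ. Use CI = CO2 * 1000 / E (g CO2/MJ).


CI = CO2 * 1000 / E
= 39.56 * 1000 / 1487.95
= 26.5869 g CO2/MJ

26.5869 g CO2/MJ


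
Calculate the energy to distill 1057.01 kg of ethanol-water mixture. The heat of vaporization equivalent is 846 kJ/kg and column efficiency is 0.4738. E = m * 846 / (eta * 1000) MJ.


E = m * 846 / (eta * 1000)
= 1057.01 * 846 / (0.4738 * 1000)
= 1887.3585 MJ

1887.3585 MJ


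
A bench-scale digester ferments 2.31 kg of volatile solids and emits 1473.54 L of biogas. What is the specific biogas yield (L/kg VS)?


Y = V / VS
= 1473.54 / 2.31
= 637.8961 L/kg VS

637.8961 L/kg VS


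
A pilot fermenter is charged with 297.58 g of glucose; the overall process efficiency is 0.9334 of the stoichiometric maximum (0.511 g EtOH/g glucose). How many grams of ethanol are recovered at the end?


Actual ethanol: m = 0.511 * 297.58 * 0.9334
m = 141.9360 g

141.9360 g


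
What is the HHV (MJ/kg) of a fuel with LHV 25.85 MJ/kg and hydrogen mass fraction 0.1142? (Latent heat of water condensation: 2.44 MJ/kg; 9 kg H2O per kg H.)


HHV = LHV + H_frac * 9 * 2.44
= 25.85 + 0.1142 * 9 * 2.44
= 28.3578 MJ/kg

28.3578 MJ/kg


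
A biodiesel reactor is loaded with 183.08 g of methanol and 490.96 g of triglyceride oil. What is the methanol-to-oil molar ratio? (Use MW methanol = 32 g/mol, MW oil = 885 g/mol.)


Molar ratio = n_MeOH / n_oil = (MeOH/32) / (oil/885) = (MeOH * 885) / (32 * oil)
= (183.08 * 885) / (32 * 490.96)
= 10.3131

10.3131


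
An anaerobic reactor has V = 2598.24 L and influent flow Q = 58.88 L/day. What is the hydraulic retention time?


HRT = V / Q
= 2598.24 / 58.88
= 44.1277 days

44.1277 days


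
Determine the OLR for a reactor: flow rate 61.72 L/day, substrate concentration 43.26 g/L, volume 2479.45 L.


OLR = Q * S / V
= 61.72 * 43.26 / 2479.45
= 1.0769 g/L/day

1.0769 g/L/day


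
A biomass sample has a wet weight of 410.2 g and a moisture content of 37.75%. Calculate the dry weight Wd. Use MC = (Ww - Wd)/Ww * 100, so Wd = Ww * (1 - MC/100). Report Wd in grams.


Wd = Ww * (1 - MC/100)
= 410.2 * (1 - 37.75/100)
= 255.3495 g

255.3495 g
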